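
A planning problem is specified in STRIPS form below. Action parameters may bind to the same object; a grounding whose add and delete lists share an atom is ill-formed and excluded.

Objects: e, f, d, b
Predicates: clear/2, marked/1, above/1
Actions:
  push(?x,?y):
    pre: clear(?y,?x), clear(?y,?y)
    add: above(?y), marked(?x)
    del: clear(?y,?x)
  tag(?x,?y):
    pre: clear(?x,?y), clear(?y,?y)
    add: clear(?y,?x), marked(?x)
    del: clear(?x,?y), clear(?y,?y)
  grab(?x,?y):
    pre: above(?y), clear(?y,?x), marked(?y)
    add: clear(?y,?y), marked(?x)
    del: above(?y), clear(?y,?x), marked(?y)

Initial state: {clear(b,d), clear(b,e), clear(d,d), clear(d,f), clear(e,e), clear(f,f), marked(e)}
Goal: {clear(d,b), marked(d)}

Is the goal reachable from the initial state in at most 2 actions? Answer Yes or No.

Yes

1. tag(d,f)  →  {clear(b,d), clear(b,e), clear(d,d), clear(e,e), clear(f,d), marked(d), marked(e)}
2. tag(b,d)  →  {clear(b,e), clear(d,b), clear(e,e), clear(f,d), marked(b), marked(d), marked(e)}
optimal plan length = 2; 2 ≤ 2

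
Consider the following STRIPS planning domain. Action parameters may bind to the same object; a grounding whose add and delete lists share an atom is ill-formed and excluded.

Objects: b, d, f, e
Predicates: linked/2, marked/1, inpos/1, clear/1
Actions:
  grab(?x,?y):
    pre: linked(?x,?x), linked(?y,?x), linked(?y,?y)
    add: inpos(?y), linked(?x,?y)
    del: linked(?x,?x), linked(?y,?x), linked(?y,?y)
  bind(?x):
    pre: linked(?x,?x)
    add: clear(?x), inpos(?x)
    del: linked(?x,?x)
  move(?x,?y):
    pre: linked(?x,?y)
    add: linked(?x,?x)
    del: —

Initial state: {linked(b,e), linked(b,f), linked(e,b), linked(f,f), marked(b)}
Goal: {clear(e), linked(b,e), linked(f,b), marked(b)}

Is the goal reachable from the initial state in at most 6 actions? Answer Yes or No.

1. move(b,f)  →  {linked(b,b), linked(b,e), linked(b,f), linked(e,b), linked(f,f), marked(b)}
2. grab(f,b)  →  {inpos(b), linked(b,e), linked(e,b), linked(f,b), marked(b)}
3. move(e,b)  →  {inpos(b), linked(b,e), linked(e,b), linked(e,e), linked(f,b), marked(b)}
4. bind(e)  →  {clear(e), inpos(b), inpos(e), linked(b,e), linked(e,b), linked(f,b), marked(b)}
optimal plan length = 4; 4 ≤ 6

Yes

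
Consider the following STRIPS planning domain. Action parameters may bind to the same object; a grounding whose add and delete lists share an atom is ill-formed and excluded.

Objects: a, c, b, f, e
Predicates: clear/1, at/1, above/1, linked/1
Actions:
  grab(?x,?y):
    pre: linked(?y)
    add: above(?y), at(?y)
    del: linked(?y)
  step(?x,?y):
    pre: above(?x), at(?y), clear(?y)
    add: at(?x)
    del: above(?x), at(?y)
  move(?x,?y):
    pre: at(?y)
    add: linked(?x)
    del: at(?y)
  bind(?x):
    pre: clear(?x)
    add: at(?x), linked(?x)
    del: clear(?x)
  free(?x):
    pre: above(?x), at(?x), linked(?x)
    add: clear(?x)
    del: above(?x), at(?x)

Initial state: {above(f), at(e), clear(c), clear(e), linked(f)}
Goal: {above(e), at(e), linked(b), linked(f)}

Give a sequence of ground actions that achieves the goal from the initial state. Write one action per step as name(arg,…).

1. move(b,e)  →  {above(f), clear(c), clear(e), linked(b), linked(f)}
2. bind(e)  →  {above(f), at(e), clear(c), linked(b), linked(e), linked(f)}
3. grab(a,e)  →  {above(e), above(f), at(e), clear(c), linked(b), linked(f)}

move(b,e); bind(e); grab(a,e)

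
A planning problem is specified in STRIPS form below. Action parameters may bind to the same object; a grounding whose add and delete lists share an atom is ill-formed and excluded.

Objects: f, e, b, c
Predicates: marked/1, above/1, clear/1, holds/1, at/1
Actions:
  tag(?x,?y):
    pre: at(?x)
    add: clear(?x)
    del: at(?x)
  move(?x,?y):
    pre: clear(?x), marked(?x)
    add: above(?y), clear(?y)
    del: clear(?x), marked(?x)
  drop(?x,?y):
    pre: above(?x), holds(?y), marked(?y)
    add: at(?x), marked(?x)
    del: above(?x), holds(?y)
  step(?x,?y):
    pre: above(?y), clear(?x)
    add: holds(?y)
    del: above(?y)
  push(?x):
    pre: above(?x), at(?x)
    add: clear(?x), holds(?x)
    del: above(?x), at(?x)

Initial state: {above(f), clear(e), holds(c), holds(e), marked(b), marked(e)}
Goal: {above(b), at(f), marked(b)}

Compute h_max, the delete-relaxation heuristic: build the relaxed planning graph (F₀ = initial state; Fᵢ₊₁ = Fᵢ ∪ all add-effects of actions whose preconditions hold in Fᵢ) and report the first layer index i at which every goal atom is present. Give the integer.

1

F0 = init (6 atoms)
F1 = F0 ∪ {above(b), above(c), at(f), clear(b), clear(c), clear(f), holds(f), marked(f)}  (14 atoms)
goal ⊆ F1  ⇒  h_max = 1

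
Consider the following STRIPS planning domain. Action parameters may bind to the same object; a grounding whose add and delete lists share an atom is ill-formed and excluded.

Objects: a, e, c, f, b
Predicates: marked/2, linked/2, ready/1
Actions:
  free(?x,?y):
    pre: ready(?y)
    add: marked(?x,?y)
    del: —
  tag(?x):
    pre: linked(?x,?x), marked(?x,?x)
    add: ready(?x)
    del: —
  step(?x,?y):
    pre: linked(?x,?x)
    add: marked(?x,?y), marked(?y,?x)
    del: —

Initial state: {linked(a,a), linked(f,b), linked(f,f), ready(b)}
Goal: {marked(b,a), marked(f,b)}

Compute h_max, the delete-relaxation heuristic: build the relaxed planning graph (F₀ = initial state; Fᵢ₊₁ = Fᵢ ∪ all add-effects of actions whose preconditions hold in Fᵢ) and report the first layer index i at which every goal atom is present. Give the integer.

1

F0 = init (4 atoms)
F1 = F0 ∪ {marked(a,a), marked(a,b), marked(a,c), marked(a,e), marked(a,f), marked(b,a), marked(b,b), marked(b,f), marked(c,a), marked(c,b), marked(c,f), marked(e,a), marked(e,b), marked(e,f), marked(f,a), marked(f,b), marked(f,c), marked(f,e), marked(f,f)}  (23 atoms)
goal ⊆ F1  ⇒  h_max = 1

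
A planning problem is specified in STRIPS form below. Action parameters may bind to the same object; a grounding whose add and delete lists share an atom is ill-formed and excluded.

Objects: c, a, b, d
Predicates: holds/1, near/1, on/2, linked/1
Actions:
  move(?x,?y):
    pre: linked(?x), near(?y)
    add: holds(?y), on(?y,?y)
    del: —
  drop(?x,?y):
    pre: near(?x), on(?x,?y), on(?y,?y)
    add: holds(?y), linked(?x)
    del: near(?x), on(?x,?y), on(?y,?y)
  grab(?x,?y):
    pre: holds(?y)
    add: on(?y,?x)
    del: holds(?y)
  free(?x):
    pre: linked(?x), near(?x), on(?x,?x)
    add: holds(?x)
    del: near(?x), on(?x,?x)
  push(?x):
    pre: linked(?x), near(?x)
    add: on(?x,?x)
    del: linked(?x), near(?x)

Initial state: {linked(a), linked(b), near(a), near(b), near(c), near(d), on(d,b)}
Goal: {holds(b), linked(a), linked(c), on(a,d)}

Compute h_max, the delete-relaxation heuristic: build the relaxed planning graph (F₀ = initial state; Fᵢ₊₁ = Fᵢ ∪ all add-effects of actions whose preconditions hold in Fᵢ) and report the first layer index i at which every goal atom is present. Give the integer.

F0 = init (7 atoms)
F1 = F0 ∪ {holds(a), holds(b), holds(c), holds(d), on(a,a), on(b,b), on(c,c), on(d,d)}  (15 atoms)
F2 = F1 ∪ {linked(c), linked(d), on(a,b), on(a,c), on(a,d), on(b,a), on(b,c), on(b,d), on(c,a), on(c,b), on(c,d), on(d,a), on(d,c)}  (28 atoms)
goal ⊆ F2  ⇒  h_max = 2

2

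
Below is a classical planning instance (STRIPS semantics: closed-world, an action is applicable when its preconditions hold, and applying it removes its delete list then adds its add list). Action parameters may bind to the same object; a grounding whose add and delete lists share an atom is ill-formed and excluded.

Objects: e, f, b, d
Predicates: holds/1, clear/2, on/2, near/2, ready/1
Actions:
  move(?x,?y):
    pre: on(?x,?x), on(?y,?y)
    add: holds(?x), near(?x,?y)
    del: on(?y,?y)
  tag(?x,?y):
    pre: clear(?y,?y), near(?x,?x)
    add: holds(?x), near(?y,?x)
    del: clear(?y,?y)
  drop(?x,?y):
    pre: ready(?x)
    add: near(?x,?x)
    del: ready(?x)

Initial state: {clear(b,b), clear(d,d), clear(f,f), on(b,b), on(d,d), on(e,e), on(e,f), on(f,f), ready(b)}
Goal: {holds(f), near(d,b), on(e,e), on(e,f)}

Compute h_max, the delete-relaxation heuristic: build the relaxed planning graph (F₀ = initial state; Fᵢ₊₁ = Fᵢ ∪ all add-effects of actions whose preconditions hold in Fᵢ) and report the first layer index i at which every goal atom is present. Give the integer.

F0 = init (9 atoms)
F1 = F0 ∪ {holds(b), holds(d), holds(e), holds(f), near(b,b), near(b,d), near(b,e), near(b,f), near(d,b), near(d,d), near(d,e), near(d,f), near(e,b), near(e,d), near(e,e), near(e,f), near(f,b), near(f,d), near(f,e), near(f,f)}  (29 atoms)
goal ⊆ F1  ⇒  h_max = 1

1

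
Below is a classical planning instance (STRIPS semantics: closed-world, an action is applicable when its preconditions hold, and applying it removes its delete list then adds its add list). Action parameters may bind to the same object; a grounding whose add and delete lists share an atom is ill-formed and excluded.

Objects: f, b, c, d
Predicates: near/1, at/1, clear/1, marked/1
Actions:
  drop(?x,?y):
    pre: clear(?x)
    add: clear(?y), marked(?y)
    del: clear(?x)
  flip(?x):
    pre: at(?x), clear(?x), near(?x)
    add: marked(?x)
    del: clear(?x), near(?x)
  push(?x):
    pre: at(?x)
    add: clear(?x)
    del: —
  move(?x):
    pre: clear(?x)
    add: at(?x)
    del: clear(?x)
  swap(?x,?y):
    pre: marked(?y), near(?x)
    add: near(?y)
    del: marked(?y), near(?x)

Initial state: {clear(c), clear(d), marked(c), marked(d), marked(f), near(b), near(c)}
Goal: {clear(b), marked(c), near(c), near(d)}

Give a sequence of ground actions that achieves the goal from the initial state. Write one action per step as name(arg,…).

drop(c,b); swap(b,d)

1. drop(c,b)  →  {clear(b), clear(d), marked(b), marked(c), marked(d), marked(f), near(b), near(c)}
2. swap(b,d)  →  {clear(b), clear(d), marked(b), marked(c), marked(f), near(c), near(d)}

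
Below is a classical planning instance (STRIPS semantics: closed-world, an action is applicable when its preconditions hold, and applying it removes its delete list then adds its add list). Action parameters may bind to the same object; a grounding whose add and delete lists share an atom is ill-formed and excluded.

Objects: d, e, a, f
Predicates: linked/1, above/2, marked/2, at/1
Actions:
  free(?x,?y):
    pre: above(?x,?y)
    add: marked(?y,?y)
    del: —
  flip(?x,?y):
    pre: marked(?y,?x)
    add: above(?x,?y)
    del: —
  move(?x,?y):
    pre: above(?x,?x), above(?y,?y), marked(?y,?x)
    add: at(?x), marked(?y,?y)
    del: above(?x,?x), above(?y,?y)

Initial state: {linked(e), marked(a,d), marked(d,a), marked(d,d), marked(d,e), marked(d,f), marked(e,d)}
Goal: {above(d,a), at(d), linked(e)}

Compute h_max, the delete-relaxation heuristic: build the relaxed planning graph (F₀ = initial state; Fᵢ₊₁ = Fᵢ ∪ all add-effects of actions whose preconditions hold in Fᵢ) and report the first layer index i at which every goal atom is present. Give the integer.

2

F0 = init (7 atoms)
F1 = F0 ∪ {above(a,d), above(d,a), above(d,d), above(d,e), above(e,d), above(f,d)}  (13 atoms)
F2 = F1 ∪ {at(d), marked(a,a), marked(e,e)}  (16 atoms)
goal ⊆ F2  ⇒  h_max = 2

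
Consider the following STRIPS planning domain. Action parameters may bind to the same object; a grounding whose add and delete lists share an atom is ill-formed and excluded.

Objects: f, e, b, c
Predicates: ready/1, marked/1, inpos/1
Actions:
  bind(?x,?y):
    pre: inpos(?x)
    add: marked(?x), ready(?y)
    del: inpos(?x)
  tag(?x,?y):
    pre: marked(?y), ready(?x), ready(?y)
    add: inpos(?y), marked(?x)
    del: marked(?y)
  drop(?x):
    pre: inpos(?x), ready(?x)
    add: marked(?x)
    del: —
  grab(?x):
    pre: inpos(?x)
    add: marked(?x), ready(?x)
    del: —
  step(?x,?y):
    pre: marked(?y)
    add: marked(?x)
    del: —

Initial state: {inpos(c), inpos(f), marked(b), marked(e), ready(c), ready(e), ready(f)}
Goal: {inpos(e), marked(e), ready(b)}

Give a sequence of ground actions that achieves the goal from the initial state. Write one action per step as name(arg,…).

bind(f,b); tag(f,e); tag(e,f)

1. bind(f,b)  →  {inpos(c), marked(b), marked(e), marked(f), ready(b), ready(c), ready(e), ready(f)}
2. tag(f,e)  →  {inpos(c), inpos(e), marked(b), marked(f), ready(b), ready(c), ready(e), ready(f)}
3. tag(e,f)  →  {inpos(c), inpos(e), inpos(f), marked(b), marked(e), ready(b), ready(c), ready(e), ready(f)}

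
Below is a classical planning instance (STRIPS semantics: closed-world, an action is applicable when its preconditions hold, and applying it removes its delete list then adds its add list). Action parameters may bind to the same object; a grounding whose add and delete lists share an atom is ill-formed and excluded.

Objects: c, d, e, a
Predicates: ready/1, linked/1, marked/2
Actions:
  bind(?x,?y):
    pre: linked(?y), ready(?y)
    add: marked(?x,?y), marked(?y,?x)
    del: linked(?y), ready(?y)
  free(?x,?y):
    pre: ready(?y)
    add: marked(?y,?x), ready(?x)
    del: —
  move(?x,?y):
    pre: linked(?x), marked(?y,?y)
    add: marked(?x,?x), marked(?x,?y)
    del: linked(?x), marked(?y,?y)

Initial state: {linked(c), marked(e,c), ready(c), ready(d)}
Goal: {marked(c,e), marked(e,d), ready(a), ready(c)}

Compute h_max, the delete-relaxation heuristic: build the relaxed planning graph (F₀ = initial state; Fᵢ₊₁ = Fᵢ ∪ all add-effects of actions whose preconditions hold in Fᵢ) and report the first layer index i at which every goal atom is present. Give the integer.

F0 = init (4 atoms)
F1 = F0 ∪ {marked(a,c), marked(c,a), marked(c,c), marked(c,d), marked(c,e), marked(d,a), marked(d,c), marked(d,d), marked(d,e), ready(a), ready(e)}  (15 atoms)
F2 = F1 ∪ {marked(a,a), marked(a,d), marked(a,e), marked(e,a), marked(e,d), marked(e,e)}  (21 atoms)
goal ⊆ F2  ⇒  h_max = 2

2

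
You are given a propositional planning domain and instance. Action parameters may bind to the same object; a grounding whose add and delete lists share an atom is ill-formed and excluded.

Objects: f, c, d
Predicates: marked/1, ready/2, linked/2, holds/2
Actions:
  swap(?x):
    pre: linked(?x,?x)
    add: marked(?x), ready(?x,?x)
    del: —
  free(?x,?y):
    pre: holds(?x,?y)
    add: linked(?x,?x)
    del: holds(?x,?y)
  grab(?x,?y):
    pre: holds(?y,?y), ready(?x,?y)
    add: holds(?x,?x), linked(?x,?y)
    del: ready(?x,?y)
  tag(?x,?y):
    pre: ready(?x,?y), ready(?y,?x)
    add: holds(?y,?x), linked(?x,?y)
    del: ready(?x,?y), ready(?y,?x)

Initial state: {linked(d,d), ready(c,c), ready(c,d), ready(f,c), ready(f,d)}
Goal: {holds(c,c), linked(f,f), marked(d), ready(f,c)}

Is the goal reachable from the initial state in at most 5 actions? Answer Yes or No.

Yes

1. swap(d)  →  {linked(d,d), marked(d), ready(c,c), ready(c,d), ready(d,d), ready(f,c), ready(f,d)}
2. tag(c,c)  →  {holds(c,c), linked(c,c), linked(d,d), marked(d), ready(c,d), ready(d,d), ready(f,c), ready(f,d)}
3. tag(d,d)  →  {holds(c,c), holds(d,d), linked(c,c), linked(d,d), marked(d), ready(c,d), ready(f,c), ready(f,d)}
4. grab(f,d)  →  {holds(c,c), holds(d,d), holds(f,f), linked(c,c), linked(d,d), linked(f,d), marked(d), ready(c,d), ready(f,c)}
5. free(f,f)  →  {holds(c,c), holds(d,d), linked(c,c), linked(d,d), linked(f,d), linked(f,f), marked(d), ready(c,d), ready(f,c)}
optimal plan length = 5; 5 ≤ 5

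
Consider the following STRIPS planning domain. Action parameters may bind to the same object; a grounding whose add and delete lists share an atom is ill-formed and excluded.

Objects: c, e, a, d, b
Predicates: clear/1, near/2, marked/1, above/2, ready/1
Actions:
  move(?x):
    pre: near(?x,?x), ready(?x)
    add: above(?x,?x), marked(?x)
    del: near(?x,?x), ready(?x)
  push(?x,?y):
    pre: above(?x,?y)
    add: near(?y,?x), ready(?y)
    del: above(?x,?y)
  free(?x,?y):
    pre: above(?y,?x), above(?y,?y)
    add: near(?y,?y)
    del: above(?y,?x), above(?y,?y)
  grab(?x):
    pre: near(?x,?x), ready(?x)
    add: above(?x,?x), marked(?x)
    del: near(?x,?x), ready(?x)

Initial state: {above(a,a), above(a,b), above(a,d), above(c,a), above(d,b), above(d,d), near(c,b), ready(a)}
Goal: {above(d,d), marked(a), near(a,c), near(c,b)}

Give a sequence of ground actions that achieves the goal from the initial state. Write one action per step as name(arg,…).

push(c,a); push(a,a); move(a)

1. push(c,a)  →  {above(a,a), above(a,b), above(a,d), above(d,b), above(d,d), near(a,c), near(c,b), ready(a)}
2. push(a,a)  →  {above(a,b), above(a,d), above(d,b), above(d,d), near(a,a), near(a,c), near(c,b), ready(a)}
3. move(a)  →  {above(a,a), above(a,b), above(a,d), above(d,b), above(d,d), marked(a), near(a,c), near(c,b)}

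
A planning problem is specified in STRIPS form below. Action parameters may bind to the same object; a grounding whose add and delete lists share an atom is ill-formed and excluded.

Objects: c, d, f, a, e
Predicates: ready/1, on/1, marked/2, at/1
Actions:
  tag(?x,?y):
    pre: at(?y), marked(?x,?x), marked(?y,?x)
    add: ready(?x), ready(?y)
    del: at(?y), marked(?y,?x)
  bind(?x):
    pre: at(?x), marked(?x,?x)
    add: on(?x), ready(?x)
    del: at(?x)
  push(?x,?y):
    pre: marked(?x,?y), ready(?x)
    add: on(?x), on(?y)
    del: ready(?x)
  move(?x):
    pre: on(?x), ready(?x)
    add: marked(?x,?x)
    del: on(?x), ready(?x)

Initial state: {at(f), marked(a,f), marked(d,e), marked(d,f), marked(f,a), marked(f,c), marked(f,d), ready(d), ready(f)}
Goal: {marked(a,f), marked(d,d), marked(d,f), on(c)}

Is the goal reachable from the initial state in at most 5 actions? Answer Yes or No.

1. push(f,d)  →  {at(f), marked(a,f), marked(d,e), marked(d,f), marked(f,a), marked(f,c), marked(f,d), on(d), on(f), ready(d)}
2. move(d)  →  {at(f), marked(a,f), marked(d,d), marked(d,e), marked(d,f), marked(f,a), marked(f,c), marked(f,d), on(f)}
3. tag(d,f)  →  {marked(a,f), marked(d,d), marked(d,e), marked(d,f), marked(f,a), marked(f,c), on(f), ready(d), ready(f)}
4. push(f,c)  →  {marked(a,f), marked(d,d), marked(d,e), marked(d,f), marked(f,a), marked(f,c), on(c), on(f), ready(d)}
optimal plan length = 4; 4 ≤ 5

Yes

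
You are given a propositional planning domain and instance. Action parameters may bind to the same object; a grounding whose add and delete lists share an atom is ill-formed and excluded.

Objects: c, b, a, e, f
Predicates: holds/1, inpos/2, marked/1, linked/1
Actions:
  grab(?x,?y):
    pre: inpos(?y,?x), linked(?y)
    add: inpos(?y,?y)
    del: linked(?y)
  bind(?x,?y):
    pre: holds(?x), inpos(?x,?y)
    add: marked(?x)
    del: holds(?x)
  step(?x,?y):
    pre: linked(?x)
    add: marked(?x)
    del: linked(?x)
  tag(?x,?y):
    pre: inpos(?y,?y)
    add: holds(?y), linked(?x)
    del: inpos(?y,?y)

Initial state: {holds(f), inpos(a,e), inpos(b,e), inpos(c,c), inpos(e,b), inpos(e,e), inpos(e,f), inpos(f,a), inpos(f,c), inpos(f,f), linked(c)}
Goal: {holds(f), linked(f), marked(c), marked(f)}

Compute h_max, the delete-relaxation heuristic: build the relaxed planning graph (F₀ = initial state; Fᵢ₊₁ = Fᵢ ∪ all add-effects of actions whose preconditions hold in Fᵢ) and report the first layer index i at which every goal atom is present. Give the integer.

F0 = init (11 atoms)
F1 = F0 ∪ {holds(c), holds(e), linked(a), linked(b), linked(e), linked(f), marked(c), marked(f)}  (19 atoms)
goal ⊆ F1  ⇒  h_max = 1

1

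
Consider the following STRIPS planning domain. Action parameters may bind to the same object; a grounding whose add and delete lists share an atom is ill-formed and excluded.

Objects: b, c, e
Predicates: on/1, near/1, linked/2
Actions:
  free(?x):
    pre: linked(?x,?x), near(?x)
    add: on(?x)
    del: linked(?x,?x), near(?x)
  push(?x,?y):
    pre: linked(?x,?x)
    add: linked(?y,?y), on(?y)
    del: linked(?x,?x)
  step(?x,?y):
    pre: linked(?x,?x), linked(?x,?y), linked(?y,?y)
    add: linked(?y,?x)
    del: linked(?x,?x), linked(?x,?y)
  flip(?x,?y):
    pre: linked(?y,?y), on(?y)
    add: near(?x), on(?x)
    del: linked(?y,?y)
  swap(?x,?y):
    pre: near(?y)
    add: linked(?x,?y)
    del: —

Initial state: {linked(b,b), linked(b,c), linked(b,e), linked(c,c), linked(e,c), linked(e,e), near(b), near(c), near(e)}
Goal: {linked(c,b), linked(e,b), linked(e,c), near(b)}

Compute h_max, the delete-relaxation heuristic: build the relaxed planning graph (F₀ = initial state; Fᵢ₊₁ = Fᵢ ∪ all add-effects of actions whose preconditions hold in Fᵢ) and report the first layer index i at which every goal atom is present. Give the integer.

1

F0 = init (9 atoms)
F1 = F0 ∪ {linked(c,b), linked(c,e), linked(e,b), on(b), on(c), on(e)}  (15 atoms)
goal ⊆ F1  ⇒  h_max = 1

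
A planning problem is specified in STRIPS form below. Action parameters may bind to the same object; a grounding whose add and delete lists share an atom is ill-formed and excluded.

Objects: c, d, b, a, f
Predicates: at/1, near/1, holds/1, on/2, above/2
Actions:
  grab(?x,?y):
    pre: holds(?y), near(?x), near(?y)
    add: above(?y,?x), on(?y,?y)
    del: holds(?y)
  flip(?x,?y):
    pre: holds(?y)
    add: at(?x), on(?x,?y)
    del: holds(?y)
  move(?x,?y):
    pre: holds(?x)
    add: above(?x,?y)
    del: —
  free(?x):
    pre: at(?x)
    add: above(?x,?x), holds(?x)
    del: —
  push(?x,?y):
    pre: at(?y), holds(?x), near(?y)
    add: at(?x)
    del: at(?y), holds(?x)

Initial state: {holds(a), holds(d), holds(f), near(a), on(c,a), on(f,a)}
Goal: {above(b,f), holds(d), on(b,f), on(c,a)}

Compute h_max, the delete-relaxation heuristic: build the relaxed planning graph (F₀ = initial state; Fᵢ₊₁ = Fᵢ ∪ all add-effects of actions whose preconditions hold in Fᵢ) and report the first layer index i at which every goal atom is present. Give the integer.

F0 = init (6 atoms)
F1 = F0 ∪ {above(a,a), above(a,b), above(a,c), above(a,d), above(a,f), above(d,a), above(d,b), above(d,c), above(d,d), above(d,f), above(f,a), above(f,b), above(f,c), above(f,d), above(f,f), at(a), at(b), at(c), at(d), at(f), on(a,a), on(a,d), on(a,f), on(b,a), on(b,d), on(b,f), on(c,d), on(c,f), on(d,a), on(d,d), on(d,f), on(f,d), on(f,f)}  (39 atoms)
F2 = F1 ∪ {above(b,b), above(c,c), holds(b), holds(c)}  (43 atoms)
F3 = F2 ∪ {above(b,a), above(b,c), above(b,d), above(b,f), above(c,a), above(c,b), above(c,d), above(c,f), on(a,b), on(a,c), on(b,b), on(b,c), on(c,b), on(c,c), on(d,b), on(d,c), on(f,b), on(f,c)}  (61 atoms)
goal ⊆ F3  ⇒  h_max = 3

3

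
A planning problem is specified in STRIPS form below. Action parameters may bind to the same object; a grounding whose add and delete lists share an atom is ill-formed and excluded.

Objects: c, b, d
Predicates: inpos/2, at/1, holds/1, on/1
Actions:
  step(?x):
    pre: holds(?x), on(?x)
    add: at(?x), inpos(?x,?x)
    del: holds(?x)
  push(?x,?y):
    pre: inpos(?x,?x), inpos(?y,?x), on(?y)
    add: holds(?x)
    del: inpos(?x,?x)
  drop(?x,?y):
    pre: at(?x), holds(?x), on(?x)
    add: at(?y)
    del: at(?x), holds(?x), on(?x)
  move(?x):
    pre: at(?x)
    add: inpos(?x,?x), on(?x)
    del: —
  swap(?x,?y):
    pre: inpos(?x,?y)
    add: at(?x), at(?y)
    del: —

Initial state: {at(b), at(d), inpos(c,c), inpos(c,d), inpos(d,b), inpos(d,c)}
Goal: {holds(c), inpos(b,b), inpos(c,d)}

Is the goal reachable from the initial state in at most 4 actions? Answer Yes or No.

Yes

1. move(b)  →  {at(b), at(d), inpos(b,b), inpos(c,c), inpos(c,d), inpos(d,b), inpos(d,c), on(b)}
2. move(d)  →  {at(b), at(d), inpos(b,b), inpos(c,c), inpos(c,d), inpos(d,b), inpos(d,c), inpos(d,d), on(b), on(d)}
3. push(c,d)  →  {at(b), at(d), holds(c), inpos(b,b), inpos(c,d), inpos(d,b), inpos(d,c), inpos(d,d), on(b), on(d)}
optimal plan length = 3; 3 ≤ 4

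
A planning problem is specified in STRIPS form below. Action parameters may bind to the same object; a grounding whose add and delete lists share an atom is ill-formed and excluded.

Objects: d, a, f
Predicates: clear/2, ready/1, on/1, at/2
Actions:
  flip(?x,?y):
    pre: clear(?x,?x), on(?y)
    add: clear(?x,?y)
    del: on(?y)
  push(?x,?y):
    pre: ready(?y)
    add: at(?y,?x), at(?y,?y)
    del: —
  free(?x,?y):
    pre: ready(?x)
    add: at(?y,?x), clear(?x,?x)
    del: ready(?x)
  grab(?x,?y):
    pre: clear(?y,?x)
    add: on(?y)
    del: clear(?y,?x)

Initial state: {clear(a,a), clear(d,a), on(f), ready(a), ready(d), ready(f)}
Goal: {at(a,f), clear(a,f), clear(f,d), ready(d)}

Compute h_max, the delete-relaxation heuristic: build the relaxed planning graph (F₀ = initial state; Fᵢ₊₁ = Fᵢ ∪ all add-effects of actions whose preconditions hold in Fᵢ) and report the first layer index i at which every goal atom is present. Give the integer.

F0 = init (6 atoms)
F1 = F0 ∪ {at(a,a), at(a,d), at(a,f), at(d,a), at(d,d), at(d,f), at(f,a), at(f,d), at(f,f), clear(a,f), clear(d,d), clear(f,f), on(a), on(d)}  (20 atoms)
F2 = F1 ∪ {clear(a,d), clear(d,f), clear(f,a), clear(f,d)}  (24 atoms)
goal ⊆ F2  ⇒  h_max = 2

2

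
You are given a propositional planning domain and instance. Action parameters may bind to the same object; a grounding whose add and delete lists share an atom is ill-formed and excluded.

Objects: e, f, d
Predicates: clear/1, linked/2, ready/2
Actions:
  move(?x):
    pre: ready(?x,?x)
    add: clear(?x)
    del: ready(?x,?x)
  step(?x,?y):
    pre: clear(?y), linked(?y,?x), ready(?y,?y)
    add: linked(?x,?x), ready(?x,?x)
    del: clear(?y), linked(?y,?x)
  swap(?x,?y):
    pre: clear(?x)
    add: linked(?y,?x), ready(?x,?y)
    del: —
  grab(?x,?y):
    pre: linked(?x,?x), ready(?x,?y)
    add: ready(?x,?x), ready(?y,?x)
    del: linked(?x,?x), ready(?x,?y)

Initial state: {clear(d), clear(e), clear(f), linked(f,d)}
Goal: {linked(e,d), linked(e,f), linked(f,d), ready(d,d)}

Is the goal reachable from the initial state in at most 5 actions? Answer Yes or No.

Yes

1. swap(f,e)  →  {clear(d), clear(e), clear(f), linked(e,f), linked(f,d), ready(f,e)}
2. swap(d,e)  →  {clear(d), clear(e), clear(f), linked(e,d), linked(e,f), linked(f,d), ready(d,e), ready(f,e)}
3. swap(d,d)  →  {clear(d), clear(e), clear(f), linked(d,d), linked(e,d), linked(e,f), linked(f,d), ready(d,d), ready(d,e), ready(f,e)}
optimal plan length = 3; 3 ≤ 5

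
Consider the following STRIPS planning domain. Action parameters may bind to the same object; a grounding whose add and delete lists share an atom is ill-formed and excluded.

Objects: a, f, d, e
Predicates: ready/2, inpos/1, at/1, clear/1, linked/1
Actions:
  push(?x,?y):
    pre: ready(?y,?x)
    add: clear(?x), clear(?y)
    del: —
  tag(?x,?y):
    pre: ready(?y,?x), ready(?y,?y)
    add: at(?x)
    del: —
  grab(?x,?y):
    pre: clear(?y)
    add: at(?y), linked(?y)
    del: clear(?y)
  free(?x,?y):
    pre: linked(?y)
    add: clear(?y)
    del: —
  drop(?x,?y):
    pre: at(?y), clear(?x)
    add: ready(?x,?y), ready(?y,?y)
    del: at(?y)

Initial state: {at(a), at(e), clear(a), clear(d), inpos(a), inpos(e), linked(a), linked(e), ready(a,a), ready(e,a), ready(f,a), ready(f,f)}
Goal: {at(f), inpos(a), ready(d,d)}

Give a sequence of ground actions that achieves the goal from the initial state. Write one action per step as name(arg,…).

tag(f,f); grab(a,d); drop(a,d)

1. tag(f,f)  →  {at(a), at(e), at(f), clear(a), clear(d), inpos(a), inpos(e), linked(a), linked(e), ready(a,a), ready(e,a), ready(f,a), ready(f,f)}
2. grab(a,d)  →  {at(a), at(d), at(e), at(f), clear(a), inpos(a), inpos(e), linked(a), linked(d), linked(e), ready(a,a), ready(e,a), ready(f,a), ready(f,f)}
3. drop(a,d)  →  {at(a), at(e), at(f), clear(a), inpos(a), inpos(e), linked(a), linked(d), linked(e), ready(a,a), ready(a,d), ready(d,d), ready(e,a), ready(f,a), ready(f,f)}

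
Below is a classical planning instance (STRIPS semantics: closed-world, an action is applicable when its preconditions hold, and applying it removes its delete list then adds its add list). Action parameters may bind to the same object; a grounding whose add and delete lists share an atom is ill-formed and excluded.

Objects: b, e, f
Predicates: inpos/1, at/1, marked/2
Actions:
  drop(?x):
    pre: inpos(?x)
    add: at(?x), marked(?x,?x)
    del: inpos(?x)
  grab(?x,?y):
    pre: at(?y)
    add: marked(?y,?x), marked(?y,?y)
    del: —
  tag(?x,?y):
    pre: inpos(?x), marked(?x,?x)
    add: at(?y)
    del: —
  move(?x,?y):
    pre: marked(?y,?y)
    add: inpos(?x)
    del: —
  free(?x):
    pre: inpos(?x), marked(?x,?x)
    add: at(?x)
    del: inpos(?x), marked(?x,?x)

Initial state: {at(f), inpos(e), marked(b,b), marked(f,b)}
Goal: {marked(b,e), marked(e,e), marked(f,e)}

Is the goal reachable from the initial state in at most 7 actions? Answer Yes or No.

1. drop(e)  →  {at(e), at(f), marked(b,b), marked(e,e), marked(f,b)}
2. grab(e,f)  →  {at(e), at(f), marked(b,b), marked(e,e), marked(f,b), marked(f,e), marked(f,f)}
3. move(b,b)  →  {at(e), at(f), inpos(b), marked(b,b), marked(e,e), marked(f,b), marked(f,e), marked(f,f)}
4. drop(b)  →  {at(b), at(e), at(f), marked(b,b), marked(e,e), marked(f,b), marked(f,e), marked(f,f)}
5. grab(e,b)  →  {at(b), at(e), at(f), marked(b,b), marked(b,e), marked(e,e), marked(f,b), marked(f,e), marked(f,f)}
optimal plan length = 5; 5 ≤ 7

Yes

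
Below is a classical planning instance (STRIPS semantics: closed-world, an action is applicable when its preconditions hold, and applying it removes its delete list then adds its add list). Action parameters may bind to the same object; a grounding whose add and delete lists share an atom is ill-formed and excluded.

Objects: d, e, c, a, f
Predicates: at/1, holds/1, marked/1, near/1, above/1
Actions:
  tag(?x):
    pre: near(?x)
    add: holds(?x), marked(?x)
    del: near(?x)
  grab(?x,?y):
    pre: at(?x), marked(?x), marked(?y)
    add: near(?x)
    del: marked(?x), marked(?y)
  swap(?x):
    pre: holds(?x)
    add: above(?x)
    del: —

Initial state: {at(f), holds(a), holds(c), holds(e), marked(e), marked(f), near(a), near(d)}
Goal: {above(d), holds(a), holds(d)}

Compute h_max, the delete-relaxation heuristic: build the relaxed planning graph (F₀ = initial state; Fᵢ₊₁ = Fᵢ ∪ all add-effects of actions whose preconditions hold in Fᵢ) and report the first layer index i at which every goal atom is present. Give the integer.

F0 = init (8 atoms)
F1 = F0 ∪ {above(a), above(c), above(e), holds(d), marked(a), marked(d), near(f)}  (15 atoms)
F2 = F1 ∪ {above(d), holds(f)}  (17 atoms)
goal ⊆ F2  ⇒  h_max = 2

2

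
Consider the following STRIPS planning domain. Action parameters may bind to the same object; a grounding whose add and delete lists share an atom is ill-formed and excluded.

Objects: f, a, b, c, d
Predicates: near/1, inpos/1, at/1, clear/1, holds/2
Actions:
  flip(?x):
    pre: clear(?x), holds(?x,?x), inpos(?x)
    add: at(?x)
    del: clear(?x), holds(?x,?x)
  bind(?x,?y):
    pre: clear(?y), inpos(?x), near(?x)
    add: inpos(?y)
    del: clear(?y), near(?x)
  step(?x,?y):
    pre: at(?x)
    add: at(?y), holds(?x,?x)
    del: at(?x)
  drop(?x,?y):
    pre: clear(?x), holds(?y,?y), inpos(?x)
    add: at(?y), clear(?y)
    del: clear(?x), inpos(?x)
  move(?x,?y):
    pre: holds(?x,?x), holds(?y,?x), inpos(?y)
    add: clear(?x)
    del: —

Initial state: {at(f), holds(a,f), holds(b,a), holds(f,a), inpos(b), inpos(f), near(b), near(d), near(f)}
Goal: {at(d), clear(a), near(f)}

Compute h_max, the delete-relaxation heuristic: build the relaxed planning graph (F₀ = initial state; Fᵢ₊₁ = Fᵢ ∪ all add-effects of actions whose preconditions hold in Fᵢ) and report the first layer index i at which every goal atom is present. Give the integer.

F0 = init (9 atoms)
F1 = F0 ∪ {at(a), at(b), at(c), at(d), holds(f,f)}  (14 atoms)
F2 = F1 ∪ {clear(f), holds(a,a), holds(b,b), holds(c,c), holds(d,d)}  (19 atoms)
F3 = F2 ∪ {clear(a), clear(b), clear(c), clear(d)}  (23 atoms)
goal ⊆ F3  ⇒  h_max = 3

3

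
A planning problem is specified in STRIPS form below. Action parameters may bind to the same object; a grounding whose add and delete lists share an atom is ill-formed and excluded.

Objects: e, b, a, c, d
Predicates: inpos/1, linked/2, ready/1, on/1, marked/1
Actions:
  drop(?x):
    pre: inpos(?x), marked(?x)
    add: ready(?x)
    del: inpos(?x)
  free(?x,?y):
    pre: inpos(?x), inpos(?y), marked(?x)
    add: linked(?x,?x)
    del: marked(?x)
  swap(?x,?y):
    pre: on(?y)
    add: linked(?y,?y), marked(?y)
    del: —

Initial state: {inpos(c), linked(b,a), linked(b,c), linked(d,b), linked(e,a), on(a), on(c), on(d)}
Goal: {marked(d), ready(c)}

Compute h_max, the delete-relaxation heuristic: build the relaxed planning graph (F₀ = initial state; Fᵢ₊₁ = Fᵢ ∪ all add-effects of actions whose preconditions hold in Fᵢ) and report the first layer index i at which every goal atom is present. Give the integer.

F0 = init (8 atoms)
F1 = F0 ∪ {linked(a,a), linked(c,c), linked(d,d), marked(a), marked(c), marked(d)}  (14 atoms)
F2 = F1 ∪ {ready(c)}  (15 atoms)
goal ⊆ F2  ⇒  h_max = 2

2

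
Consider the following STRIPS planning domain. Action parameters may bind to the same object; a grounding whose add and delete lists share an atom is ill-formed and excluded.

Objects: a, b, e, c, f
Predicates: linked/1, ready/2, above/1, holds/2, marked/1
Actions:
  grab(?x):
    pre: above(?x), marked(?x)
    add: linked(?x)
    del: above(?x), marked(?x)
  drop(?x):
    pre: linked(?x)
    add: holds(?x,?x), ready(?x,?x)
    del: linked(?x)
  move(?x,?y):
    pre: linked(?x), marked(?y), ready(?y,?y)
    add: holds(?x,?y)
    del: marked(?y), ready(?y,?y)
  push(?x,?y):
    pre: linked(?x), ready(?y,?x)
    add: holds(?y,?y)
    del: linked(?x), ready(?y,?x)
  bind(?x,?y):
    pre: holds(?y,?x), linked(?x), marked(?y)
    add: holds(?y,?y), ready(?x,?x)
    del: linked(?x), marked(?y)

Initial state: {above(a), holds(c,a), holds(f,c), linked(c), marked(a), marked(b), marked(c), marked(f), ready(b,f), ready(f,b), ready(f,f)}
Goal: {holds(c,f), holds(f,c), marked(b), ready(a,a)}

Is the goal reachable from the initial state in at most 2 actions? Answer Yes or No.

No

1. grab(a)  →  {holds(c,a), holds(f,c), linked(a), linked(c), marked(b), marked(c), marked(f), ready(b,f), ready(f,b), ready(f,f)}
2. drop(a)  →  {holds(a,a), holds(c,a), holds(f,c), linked(c), marked(b), marked(c), marked(f), ready(a,a), ready(b,f), ready(f,b), ready(f,f)}
3. move(c,f)  →  {holds(a,a), holds(c,a), holds(c,f), holds(f,c), linked(c), marked(b), marked(c), ready(a,a), ready(b,f), ready(f,b)}
optimal plan length = 3; 3 > 2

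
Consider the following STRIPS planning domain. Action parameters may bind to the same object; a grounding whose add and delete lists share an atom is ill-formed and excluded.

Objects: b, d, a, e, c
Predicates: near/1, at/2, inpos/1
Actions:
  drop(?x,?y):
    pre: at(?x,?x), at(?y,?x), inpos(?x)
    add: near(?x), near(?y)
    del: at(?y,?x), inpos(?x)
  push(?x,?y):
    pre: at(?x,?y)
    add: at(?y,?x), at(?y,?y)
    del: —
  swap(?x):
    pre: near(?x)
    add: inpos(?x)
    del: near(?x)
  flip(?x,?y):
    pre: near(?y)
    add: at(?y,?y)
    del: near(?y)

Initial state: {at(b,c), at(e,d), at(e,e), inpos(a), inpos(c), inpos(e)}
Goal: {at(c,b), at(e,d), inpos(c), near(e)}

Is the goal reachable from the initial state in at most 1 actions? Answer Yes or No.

No

1. drop(e,e)  →  {at(b,c), at(e,d), inpos(a), inpos(c), near(e)}
2. push(b,c)  →  {at(b,c), at(c,b), at(c,c), at(e,d), inpos(a), inpos(c), near(e)}
optimal plan length = 2; 2 > 1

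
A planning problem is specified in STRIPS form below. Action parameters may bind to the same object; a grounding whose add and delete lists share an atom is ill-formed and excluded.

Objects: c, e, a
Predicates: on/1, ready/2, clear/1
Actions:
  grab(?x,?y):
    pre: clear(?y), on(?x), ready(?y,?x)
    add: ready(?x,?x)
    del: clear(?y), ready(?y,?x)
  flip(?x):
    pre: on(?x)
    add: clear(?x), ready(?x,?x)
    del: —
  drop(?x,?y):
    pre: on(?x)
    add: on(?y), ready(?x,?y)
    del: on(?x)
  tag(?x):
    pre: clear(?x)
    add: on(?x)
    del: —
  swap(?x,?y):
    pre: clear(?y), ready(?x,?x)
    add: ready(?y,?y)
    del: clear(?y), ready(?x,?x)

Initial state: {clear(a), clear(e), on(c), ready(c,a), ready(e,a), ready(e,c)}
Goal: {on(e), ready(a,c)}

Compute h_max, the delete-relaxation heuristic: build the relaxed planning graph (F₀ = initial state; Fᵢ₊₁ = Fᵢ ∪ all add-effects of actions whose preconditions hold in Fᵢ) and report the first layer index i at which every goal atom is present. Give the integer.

2

F0 = init (6 atoms)
F1 = F0 ∪ {clear(c), on(a), on(e), ready(c,c), ready(c,e)}  (11 atoms)
F2 = F1 ∪ {ready(a,a), ready(a,c), ready(a,e), ready(e,e)}  (15 atoms)
goal ⊆ F2  ⇒  h_max = 2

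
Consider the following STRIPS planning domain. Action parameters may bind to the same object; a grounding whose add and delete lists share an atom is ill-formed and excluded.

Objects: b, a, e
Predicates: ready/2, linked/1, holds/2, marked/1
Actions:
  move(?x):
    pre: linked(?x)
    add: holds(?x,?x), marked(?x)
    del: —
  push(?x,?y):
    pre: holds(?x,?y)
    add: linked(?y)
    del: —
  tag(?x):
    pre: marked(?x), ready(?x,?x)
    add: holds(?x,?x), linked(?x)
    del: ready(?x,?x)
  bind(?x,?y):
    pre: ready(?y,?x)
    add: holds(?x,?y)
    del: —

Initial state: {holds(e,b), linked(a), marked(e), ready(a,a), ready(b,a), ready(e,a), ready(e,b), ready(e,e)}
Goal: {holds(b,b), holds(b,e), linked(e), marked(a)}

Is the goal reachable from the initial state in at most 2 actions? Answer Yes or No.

No

1. move(a)  →  {holds(a,a), holds(e,b), linked(a), marked(a), marked(e), ready(a,a), ready(b,a), ready(e,a), ready(e,b), ready(e,e)}
2. push(e,b)  →  {holds(a,a), holds(e,b), linked(a), linked(b), marked(a), marked(e), ready(a,a), ready(b,a), ready(e,a), ready(e,b), ready(e,e)}
3. move(b)  →  {holds(a,a), holds(b,b), holds(e,b), linked(a), linked(b), marked(a), marked(b), marked(e), ready(a,a), ready(b,a), ready(e,a), ready(e,b), ready(e,e)}
4. tag(e)  →  {holds(a,a), holds(b,b), holds(e,b), holds(e,e), linked(a), linked(b), linked(e), marked(a), marked(b), marked(e), ready(a,a), ready(b,a), ready(e,a), ready(e,b)}
5. bind(b,e)  →  {holds(a,a), holds(b,b), holds(b,e), holds(e,b), holds(e,e), linked(a), linked(b), linked(e), marked(a), marked(b), marked(e), ready(a,a), ready(b,a), ready(e,a), ready(e,b)}
optimal plan length = 5; 5 > 2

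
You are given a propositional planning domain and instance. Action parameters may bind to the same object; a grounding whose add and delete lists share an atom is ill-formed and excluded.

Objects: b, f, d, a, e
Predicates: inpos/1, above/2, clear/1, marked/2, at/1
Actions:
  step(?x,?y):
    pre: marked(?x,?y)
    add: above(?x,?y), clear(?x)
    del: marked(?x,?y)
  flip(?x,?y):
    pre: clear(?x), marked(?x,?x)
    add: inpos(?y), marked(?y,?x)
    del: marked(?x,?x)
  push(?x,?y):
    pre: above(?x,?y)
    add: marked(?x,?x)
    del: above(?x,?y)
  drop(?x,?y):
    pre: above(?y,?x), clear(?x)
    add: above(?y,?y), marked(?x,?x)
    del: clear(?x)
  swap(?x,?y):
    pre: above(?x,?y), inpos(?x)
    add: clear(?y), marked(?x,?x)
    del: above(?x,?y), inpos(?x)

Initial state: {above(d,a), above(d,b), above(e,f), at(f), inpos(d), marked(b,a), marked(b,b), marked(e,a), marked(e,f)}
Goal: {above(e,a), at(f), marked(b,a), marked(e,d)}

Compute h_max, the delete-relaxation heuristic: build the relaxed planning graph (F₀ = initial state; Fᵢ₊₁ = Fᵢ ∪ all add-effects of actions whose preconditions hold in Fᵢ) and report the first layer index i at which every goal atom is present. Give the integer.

3

F0 = init (9 atoms)
F1 = F0 ∪ {above(b,a), above(b,b), above(e,a), clear(a), clear(b), clear(e), marked(d,d), marked(e,e)}  (17 atoms)
F2 = F1 ∪ {above(d,d), above(e,e), clear(d), inpos(a), inpos(b), inpos(e), inpos(f), marked(a,a), marked(a,b), marked(a,e), marked(b,e), marked(d,b), marked(d,e), marked(e,b), marked(f,b), marked(f,e)}  (33 atoms)
F3 = F2 ∪ {above(a,a), above(a,b), above(a,e), above(b,e), above(d,e), above(e,b), above(f,b), above(f,e), clear(f), marked(a,d), marked(b,d), marked(d,a), marked(e,d), marked(f,a), marked(f,d)}  (48 atoms)
goal ⊆ F3  ⇒  h_max = 3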